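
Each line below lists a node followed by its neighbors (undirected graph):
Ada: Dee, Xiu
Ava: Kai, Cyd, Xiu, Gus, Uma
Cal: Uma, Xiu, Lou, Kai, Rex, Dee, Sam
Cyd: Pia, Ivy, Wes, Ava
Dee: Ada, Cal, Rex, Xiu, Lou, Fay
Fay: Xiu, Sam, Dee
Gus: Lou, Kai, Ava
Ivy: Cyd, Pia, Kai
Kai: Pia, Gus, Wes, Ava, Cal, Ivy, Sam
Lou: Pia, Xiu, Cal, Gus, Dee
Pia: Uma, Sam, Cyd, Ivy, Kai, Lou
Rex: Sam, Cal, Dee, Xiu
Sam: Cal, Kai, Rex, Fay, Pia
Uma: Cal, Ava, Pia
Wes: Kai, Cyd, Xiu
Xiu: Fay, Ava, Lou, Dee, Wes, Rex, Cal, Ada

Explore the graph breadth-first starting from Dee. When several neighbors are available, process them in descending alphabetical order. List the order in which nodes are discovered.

Dee, Xiu, Rex, Lou, Fay, Cal, Ada, Wes, Ava, Sam, Pia, Gus, Uma, Kai, Cyd, Ivy

Visit Dee; enqueue Xiu, Rex, Lou, Fay, Cal, Ada → queue [Xiu, Rex, Lou, Fay, Cal, Ada]
Visit Xiu; enqueue Wes, Ava → queue [Rex, Lou, Fay, Cal, Ada, Wes, Ava]
Visit Rex; enqueue Sam → queue [Lou, Fay, Cal, Ada, Wes, Ava, Sam]
Visit Lou; enqueue Pia, Gus → queue [Fay, Cal, Ada, Wes, Ava, Sam, Pia, Gus]
Visit Fay → queue [Cal, Ada, Wes, Ava, Sam, Pia, Gus]
Visit Cal; enqueue Uma, Kai → queue [Ada, Wes, Ava, Sam, Pia, Gus, Uma, Kai]
Visit Ada → queue [Wes, Ava, Sam, Pia, Gus, Uma, Kai]
Visit Wes; enqueue Cyd → queue [Ava, Sam, Pia, Gus, Uma, Kai, Cyd]
Visit Ava → queue [Sam, Pia, Gus, Uma, Kai, Cyd]
Visit Sam → queue [Pia, Gus, Uma, Kai, Cyd]
Visit Pia; enqueue Ivy → queue [Gus, Uma, Kai, Cyd, Ivy]
Visit Gus → queue [Uma, Kai, Cyd, Ivy]
Visit Uma → queue [Kai, Cyd, Ivy]
Visit Kai → queue [Cyd, Ivy]
Visit Cyd → queue [Ivy]
Visit Ivy → queue []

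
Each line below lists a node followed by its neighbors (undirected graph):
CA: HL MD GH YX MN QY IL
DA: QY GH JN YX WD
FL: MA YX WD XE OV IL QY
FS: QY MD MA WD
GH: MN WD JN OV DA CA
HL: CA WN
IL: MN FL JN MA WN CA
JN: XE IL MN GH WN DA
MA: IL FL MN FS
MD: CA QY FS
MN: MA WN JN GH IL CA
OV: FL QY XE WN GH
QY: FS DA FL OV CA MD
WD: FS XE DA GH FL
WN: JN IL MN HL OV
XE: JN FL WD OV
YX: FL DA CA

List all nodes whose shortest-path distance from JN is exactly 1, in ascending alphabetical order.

DA, GH, IL, MN, WN, XE

Level 0: JN
Level 1: DA, GH, IL, MN, WN, XE
Level 2: CA, FL, HL, MA, OV, QY, WD, YX
Level 3: FS, MD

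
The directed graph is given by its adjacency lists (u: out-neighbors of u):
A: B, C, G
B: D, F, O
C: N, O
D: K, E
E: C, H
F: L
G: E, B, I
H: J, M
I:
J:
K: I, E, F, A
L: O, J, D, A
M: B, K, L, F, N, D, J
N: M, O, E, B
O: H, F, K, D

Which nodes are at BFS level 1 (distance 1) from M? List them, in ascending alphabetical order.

Level 0: M
Level 1: B, D, F, J, K, L, N
Level 2: A, E, I, O
Level 3: C, G, H

B, D, F, J, K, L, N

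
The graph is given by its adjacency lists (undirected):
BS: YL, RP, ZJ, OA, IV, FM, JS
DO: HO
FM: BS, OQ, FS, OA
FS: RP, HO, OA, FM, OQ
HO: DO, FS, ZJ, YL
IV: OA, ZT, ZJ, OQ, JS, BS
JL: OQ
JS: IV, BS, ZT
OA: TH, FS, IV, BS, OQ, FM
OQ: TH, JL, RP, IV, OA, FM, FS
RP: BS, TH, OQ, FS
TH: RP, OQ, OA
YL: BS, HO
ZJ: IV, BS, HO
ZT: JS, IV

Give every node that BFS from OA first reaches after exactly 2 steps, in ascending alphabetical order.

Level 0: OA
Level 1: BS, FM, FS, IV, OQ, TH
Level 2: HO, JL, JS, RP, YL, ZJ, ZT
Level 3: DO

HO, JL, JS, RP, YL, ZJ, ZT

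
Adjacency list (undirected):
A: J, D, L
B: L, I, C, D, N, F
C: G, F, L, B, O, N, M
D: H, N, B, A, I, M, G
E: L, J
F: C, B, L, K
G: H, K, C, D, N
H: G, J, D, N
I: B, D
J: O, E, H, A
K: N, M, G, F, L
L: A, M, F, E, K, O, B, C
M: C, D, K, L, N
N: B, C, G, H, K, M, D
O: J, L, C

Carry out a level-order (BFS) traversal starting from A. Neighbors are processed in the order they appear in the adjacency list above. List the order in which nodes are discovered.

A, J, D, L, O, E, H, N, B, I, M, G, F, K, C

Visit A; enqueue J, D, L → queue [J, D, L]
Visit J; enqueue O, E, H → queue [D, L, O, E, H]
Visit D; enqueue N, B, I, M, G → queue [L, O, E, H, N, B, I, M, G]
Visit L; enqueue F, K, C → queue [O, E, H, N, B, I, M, G, F, K, C]
Visit O → queue [E, H, N, B, I, M, G, F, K, C]
Visit E → queue [H, N, B, I, M, G, F, K, C]
Visit H → queue [N, B, I, M, G, F, K, C]
Visit N → queue [B, I, M, G, F, K, C]
Visit B → queue [I, M, G, F, K, C]
Visit I → queue [M, G, F, K, C]
Visit M → queue [G, F, K, C]
Visit G → queue [F, K, C]
Visit F → queue [K, C]
Visit K → queue [C]
Visit C → queue []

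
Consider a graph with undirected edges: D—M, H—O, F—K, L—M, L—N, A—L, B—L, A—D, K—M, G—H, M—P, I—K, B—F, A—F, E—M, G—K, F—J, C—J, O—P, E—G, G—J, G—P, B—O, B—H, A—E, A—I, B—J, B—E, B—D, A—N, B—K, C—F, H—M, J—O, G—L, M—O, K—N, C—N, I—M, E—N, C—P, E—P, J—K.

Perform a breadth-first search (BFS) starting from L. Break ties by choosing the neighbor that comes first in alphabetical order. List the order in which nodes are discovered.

Visit L; enqueue A, B, G, M, N → queue [A, B, G, M, N]
Visit A; enqueue D, E, F, I → queue [B, G, M, N, D, E, F, I]
Visit B; enqueue H, J, K, O → queue [G, M, N, D, E, F, I, H, J, K, O]
Visit G; enqueue P → queue [M, N, D, E, F, I, H, J, K, O, P]
Visit M → queue [N, D, E, F, I, H, J, K, O, P]
Visit N; enqueue C → queue [D, E, F, I, H, J, K, O, P, C]
Visit D → queue [E, F, I, H, J, K, O, P, C]
Visit E → queue [F, I, H, J, K, O, P, C]
Visit F → queue [I, H, J, K, O, P, C]
Visit I → queue [H, J, K, O, P, C]
Visit H → queue [J, K, O, P, C]
Visit J → queue [K, O, P, C]
Visit K → queue [O, P, C]
Visit O → queue [P, C]
Visit P → queue [C]
Visit C → queue []

L, A, B, G, M, N, D, E, F, I, H, J, K, O, P, C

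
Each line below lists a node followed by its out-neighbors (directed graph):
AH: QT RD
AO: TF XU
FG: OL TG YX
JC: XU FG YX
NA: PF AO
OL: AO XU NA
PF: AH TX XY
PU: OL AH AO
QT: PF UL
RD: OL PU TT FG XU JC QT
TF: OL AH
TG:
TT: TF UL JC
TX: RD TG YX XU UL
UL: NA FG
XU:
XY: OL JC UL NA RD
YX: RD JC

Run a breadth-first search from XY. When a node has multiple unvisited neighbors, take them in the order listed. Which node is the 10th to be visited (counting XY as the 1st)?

Visit XY; enqueue OL, JC, UL, NA, RD → queue [OL, JC, UL, NA, RD]
Visit OL; enqueue AO, XU → queue [JC, UL, NA, RD, AO, XU]
Visit JC; enqueue FG, YX → queue [UL, NA, RD, AO, XU, FG, YX]
Visit UL → queue [NA, RD, AO, XU, FG, YX]
Visit NA; enqueue PF → queue [RD, AO, XU, FG, YX, PF]
Visit RD; enqueue PU, TT, QT → queue [AO, XU, FG, YX, PF, PU, TT, QT]
Visit AO; enqueue TF → queue [XU, FG, YX, PF, PU, TT, QT, TF]
Visit XU → queue [FG, YX, PF, PU, TT, QT, TF]
Visit FG; enqueue TG → queue [YX, PF, PU, TT, QT, TF, TG]
Visit YX → queue [PF, PU, TT, QT, TF, TG]
Visit PF; enqueue AH, TX → queue [PU, TT, QT, TF, TG, AH, TX]
Visit PU → queue [TT, QT, TF, TG, AH, TX]
Visit TT → queue [QT, TF, TG, AH, TX]
Visit QT → queue [TF, TG, AH, TX]
Visit TF → queue [TG, AH, TX]
Visit TG → queue [AH, TX]
Visit AH → queue [TX]
Visit TX → queue []

Visit order: XY, OL, JC, UL, NA, RD, AO, XU, FG, YX, PF, PU, TT, QT, TF, TG, AH, TX

YX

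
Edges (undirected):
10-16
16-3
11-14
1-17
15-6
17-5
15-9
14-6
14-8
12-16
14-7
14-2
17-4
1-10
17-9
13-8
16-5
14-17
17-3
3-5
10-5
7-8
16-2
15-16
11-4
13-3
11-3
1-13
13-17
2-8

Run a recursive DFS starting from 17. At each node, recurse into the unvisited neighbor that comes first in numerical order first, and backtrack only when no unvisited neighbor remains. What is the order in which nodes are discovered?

17 1 10 5 3 11 4 14 2 8 7 13 16 12 15 6 9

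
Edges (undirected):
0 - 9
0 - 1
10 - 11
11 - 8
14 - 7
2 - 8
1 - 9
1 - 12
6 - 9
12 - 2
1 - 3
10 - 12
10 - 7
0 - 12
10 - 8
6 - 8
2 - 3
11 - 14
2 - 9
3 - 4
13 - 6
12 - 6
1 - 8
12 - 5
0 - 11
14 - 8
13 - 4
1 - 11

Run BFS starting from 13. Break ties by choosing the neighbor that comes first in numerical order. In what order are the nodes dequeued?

13 4 6 3 8 9 12 1 2 10 11 14 0 5 7

Visit 13; enqueue 4, 6 → queue [4, 6]
Visit 4; enqueue 3 → queue [6, 3]
Visit 6; enqueue 8, 9, 12 → queue [3, 8, 9, 12]
Visit 3; enqueue 1, 2 → queue [8, 9, 12, 1, 2]
Visit 8; enqueue 10, 11, 14 → queue [9, 12, 1, 2, 10, 11, 14]
Visit 9; enqueue 0 → queue [12, 1, 2, 10, 11, 14, 0]
Visit 12; enqueue 5 → queue [1, 2, 10, 11, 14, 0, 5]
Visit 1 → queue [2, 10, 11, 14, 0, 5]
Visit 2 → queue [10, 11, 14, 0, 5]
Visit 10; enqueue 7 → queue [11, 14, 0, 5, 7]
Visit 11 → queue [14, 0, 5, 7]
Visit 14 → queue [0, 5, 7]
Visit 0 → queue [5, 7]
Visit 5 → queue [7]
Visit 7 → queue []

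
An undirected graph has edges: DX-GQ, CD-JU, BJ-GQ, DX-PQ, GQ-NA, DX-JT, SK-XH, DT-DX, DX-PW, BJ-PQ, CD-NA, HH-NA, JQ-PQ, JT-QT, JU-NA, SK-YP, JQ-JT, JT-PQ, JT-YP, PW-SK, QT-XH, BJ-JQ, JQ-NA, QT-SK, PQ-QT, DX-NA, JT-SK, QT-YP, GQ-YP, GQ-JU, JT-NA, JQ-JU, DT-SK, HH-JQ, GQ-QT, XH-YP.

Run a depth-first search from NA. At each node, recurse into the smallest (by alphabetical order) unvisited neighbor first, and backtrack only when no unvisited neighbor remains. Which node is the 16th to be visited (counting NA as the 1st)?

Visit NA
NA → CD
CD → JU
JU → GQ
GQ → BJ
BJ → JQ
JQ → HH
JQ → JT
JT → DX
DX → DT
DT → SK
SK → PW
SK → QT
QT → PQ
QT → XH
XH → YP

Visit order: NA, CD, JU, GQ, BJ, JQ, HH, JT, DX, DT, SK, PW, QT, PQ, XH, YP

YP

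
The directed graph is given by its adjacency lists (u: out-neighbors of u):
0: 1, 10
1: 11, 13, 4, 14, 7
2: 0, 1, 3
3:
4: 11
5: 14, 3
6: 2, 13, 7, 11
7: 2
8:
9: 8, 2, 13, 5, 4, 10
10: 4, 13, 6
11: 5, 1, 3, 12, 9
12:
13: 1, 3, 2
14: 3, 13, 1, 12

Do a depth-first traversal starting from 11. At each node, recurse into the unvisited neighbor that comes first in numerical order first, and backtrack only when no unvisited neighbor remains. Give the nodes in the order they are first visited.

Visit 11
11 → 1
1 → 4
1 → 7
7 → 2
2 → 0
0 → 10
10 → 6
6 → 13
13 → 3
1 → 14
14 → 12
11 → 5
11 → 9
9 → 8

11, 1, 4, 7, 2, 0, 10, 6, 13, 3, 14, 12, 5, 9, 8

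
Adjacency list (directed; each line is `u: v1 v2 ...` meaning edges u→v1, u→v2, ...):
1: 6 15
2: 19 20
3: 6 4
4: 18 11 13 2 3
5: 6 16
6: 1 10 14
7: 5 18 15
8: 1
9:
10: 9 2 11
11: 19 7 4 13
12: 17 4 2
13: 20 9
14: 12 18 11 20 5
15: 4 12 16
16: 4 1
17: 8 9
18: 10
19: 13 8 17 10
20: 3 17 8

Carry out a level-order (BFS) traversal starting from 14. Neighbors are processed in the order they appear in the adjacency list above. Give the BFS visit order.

14, 12, 18, 11, 20, 5, 17, 4, 2, 10, 19, 7, 13, 3, 8, 6, 16, 9, 15, 1

Visit 14; enqueue 12, 18, 11, 20, 5 → queue [12, 18, 11, 20, 5]
Visit 12; enqueue 17, 4, 2 → queue [18, 11, 20, 5, 17, 4, 2]
Visit 18; enqueue 10 → queue [11, 20, 5, 17, 4, 2, 10]
Visit 11; enqueue 19, 7, 13 → queue [20, 5, 17, 4, 2, 10, 19, 7, 13]
Visit 20; enqueue 3, 8 → queue [5, 17, 4, 2, 10, 19, 7, 13, 3, 8]
Visit 5; enqueue 6, 16 → queue [17, 4, 2, 10, 19, 7, 13, 3, 8, 6, 16]
Visit 17; enqueue 9 → queue [4, 2, 10, 19, 7, 13, 3, 8, 6, 16, 9]
Visit 4 → queue [2, 10, 19, 7, 13, 3, 8, 6, 16, 9]
Visit 2 → queue [10, 19, 7, 13, 3, 8, 6, 16, 9]
Visit 10 → queue [19, 7, 13, 3, 8, 6, 16, 9]
Visit 19 → queue [7, 13, 3, 8, 6, 16, 9]
Visit 7; enqueue 15 → queue [13, 3, 8, 6, 16, 9, 15]
Visit 13 → queue [3, 8, 6, 16, 9, 15]
Visit 3 → queue [8, 6, 16, 9, 15]
Visit 8; enqueue 1 → queue [6, 16, 9, 15, 1]
Visit 6 → queue [16, 9, 15, 1]
Visit 16 → queue [9, 15, 1]
Visit 9 → queue [15, 1]
Visit 15 → queue [1]
Visit 1 → queue []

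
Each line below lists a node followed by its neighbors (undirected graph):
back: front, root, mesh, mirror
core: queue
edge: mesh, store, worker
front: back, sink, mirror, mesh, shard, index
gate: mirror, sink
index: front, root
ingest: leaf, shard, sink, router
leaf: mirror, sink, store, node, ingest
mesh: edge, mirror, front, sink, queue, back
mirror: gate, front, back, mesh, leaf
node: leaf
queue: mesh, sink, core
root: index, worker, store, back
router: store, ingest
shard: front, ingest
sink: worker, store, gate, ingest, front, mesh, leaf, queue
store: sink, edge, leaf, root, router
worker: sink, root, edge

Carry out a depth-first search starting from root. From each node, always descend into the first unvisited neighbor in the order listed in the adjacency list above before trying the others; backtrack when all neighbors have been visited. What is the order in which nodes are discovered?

Visit root
root → index
index → front
front → back
back → mesh
mesh → edge
edge → store
store → sink
sink → worker
sink → gate
gate → mirror
mirror → leaf
leaf → node
leaf → ingest
ingest → shard
ingest → router
sink → queue
queue → core

root -> index -> front -> back -> mesh -> edge -> store -> sink -> worker -> gate -> mirror -> leaf -> node -> ingest -> shard -> router -> queue -> core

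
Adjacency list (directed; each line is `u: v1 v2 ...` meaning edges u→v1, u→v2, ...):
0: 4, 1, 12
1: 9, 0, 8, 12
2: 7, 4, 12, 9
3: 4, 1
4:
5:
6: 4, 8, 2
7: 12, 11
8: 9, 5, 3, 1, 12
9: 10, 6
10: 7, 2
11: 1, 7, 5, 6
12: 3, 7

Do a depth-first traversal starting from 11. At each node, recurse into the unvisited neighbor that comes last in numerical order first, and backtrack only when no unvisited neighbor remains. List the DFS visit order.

11 -> 7 -> 12 -> 3 -> 4 -> 1 -> 9 -> 10 -> 2 -> 6 -> 8 -> 5 -> 0

Visit 11
11 → 7
7 → 12
12 → 3
3 → 4
3 → 1
1 → 9
9 → 10
10 → 2
9 → 6
6 → 8
8 → 5
1 → 0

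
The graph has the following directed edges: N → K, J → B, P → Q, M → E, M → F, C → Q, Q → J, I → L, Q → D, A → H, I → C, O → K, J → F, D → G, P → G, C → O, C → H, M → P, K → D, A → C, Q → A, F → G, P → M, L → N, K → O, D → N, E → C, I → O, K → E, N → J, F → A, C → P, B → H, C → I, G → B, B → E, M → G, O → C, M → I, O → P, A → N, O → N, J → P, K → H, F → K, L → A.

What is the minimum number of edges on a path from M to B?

2

Level 0: M
Level 1: E, F, G, I, P
Level 2: A, B, C, K, L, O, Q
Level 3: D, H, J, N
B first appears at level 2.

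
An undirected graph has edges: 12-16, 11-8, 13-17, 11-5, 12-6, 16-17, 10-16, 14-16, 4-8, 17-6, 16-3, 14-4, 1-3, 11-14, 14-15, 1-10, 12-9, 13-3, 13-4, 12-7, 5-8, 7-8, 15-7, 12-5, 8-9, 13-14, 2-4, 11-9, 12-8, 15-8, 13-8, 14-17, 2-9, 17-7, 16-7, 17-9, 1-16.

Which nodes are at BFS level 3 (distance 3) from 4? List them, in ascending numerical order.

1, 6, 10

Level 0: 4
Level 1: 2, 8, 13, 14
Level 2: 3, 5, 7, 9, 11, 12, 15, 16, 17
Level 3: 1, 6, 10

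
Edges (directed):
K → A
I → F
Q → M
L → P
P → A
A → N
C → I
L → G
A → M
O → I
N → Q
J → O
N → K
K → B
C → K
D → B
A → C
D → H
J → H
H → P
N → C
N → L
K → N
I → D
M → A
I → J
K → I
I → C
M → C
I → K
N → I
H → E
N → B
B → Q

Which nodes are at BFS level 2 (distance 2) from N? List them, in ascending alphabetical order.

A, D, F, G, J, M, P

Level 0: N
Level 1: B, C, I, K, L, Q
Level 2: A, D, F, G, J, M, P
Level 3: H, O
Level 4: E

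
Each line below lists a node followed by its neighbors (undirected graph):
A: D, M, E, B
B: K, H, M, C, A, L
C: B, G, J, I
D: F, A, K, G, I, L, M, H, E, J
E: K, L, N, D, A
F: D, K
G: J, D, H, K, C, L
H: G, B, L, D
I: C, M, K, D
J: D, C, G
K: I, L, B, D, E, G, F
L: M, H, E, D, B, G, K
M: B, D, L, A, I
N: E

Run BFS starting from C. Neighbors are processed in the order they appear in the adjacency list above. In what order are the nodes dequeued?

Visit C; enqueue B, G, J, I → queue [B, G, J, I]
Visit B; enqueue K, H, M, A, L → queue [G, J, I, K, H, M, A, L]
Visit G; enqueue D → queue [J, I, K, H, M, A, L, D]
Visit J → queue [I, K, H, M, A, L, D]
Visit I → queue [K, H, M, A, L, D]
Visit K; enqueue E, F → queue [H, M, A, L, D, E, F]
Visit H → queue [M, A, L, D, E, F]
Visit M → queue [A, L, D, E, F]
Visit A → queue [L, D, E, F]
Visit L → queue [D, E, F]
Visit D → queue [E, F]
Visit E; enqueue N → queue [F, N]
Visit F → queue [N]
Visit N → queue []

C B G J I K H M A L D E F N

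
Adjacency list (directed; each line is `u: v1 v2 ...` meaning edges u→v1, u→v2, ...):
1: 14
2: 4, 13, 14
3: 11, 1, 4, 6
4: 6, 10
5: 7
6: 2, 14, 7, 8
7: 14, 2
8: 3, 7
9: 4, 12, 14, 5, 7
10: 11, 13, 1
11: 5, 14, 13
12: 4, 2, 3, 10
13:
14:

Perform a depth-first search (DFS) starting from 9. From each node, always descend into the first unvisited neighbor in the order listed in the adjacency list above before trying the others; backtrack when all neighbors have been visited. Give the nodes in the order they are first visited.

9 → 4 → 6 → 2 → 13 → 14 → 7 → 8 → 3 → 11 → 5 → 1 → 10 → 12

Visit 9
9 → 4
4 → 6
6 → 2
2 → 13
2 → 14
6 → 7
6 → 8
8 → 3
3 → 11
11 → 5
3 → 1
4 → 10
9 → 12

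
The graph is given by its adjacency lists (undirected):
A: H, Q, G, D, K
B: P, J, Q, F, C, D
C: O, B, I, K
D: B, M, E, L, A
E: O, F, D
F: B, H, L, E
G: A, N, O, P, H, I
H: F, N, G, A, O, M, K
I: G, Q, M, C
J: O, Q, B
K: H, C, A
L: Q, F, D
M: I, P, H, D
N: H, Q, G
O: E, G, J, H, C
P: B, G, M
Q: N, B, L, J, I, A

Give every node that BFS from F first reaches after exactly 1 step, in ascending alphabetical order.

B, E, H, L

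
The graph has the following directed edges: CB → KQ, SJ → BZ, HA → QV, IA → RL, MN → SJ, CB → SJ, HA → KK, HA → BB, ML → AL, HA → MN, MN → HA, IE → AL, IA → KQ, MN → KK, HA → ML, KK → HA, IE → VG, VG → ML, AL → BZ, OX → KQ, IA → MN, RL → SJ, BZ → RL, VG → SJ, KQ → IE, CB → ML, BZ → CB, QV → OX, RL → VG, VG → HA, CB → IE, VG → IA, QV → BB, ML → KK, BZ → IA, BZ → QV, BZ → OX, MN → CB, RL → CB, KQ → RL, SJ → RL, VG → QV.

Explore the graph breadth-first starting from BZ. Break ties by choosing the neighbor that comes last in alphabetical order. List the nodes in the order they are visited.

BZ, RL, QV, OX, IA, CB, VG, SJ, BB, KQ, MN, ML, IE, HA, KK, AL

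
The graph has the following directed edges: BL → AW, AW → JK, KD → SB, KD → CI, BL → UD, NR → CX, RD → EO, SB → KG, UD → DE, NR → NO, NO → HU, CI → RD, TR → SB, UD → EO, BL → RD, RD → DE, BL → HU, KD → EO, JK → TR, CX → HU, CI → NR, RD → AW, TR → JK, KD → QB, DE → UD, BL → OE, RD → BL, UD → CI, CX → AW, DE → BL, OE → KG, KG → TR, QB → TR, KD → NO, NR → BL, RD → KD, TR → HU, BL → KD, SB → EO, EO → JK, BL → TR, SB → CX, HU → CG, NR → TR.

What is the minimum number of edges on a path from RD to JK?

2

Level 0: RD
Level 1: AW, BL, DE, EO, KD
Level 2: CI, HU, JK, NO, OE, QB, SB, TR, UD
Level 3: CG, CX, KG, NR
JK first appears at level 2.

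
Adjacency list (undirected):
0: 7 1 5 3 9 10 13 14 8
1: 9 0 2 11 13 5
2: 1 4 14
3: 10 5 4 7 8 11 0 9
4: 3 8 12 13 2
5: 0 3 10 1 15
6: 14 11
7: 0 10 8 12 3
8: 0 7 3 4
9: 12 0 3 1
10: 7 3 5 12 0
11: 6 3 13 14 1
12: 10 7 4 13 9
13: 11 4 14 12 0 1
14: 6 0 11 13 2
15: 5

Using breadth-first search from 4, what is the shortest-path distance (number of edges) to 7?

2

Level 0: 4
Level 1: 2, 3, 8, 12, 13
Level 2: 0, 1, 5, 7, 9, 10, 11, 14
Level 3: 6, 15
7 first appears at level 2.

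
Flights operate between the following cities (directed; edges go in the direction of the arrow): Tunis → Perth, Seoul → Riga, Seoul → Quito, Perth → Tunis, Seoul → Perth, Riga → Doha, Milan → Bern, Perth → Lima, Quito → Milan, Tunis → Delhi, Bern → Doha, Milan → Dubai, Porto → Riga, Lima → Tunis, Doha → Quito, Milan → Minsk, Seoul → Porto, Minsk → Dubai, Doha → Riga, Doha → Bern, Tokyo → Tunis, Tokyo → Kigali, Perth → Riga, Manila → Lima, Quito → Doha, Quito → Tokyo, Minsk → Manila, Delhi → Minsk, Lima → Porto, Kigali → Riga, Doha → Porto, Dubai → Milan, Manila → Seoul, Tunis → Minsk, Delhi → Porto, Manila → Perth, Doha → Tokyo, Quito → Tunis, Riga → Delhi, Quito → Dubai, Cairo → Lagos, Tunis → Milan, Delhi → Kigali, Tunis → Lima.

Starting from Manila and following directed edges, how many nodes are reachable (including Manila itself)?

16

BFS from Manila visits: Manila, Lima, Perth, Seoul, Porto, Tunis, Riga, Quito, Delhi, Milan, Minsk, Doha, Dubai, Tokyo, Kigali, Bern
Reachable nodes: 16 of 18 total.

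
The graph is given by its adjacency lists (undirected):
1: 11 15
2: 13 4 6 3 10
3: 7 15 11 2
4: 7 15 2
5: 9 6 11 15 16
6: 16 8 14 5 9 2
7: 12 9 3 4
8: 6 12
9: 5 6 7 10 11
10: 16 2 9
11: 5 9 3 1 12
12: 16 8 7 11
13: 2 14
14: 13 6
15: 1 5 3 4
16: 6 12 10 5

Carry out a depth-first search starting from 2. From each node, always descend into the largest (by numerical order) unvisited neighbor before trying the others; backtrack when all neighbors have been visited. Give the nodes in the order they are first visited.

2, 13, 14, 6, 16, 12, 11, 9, 10, 7, 4, 15, 5, 3, 1, 8

Visit 2
2 → 13
13 → 14
14 → 6
6 → 16
16 → 12
12 → 11
11 → 9
9 → 10
9 → 7
7 → 4
4 → 15
15 → 5
15 → 3
15 → 1
12 → 8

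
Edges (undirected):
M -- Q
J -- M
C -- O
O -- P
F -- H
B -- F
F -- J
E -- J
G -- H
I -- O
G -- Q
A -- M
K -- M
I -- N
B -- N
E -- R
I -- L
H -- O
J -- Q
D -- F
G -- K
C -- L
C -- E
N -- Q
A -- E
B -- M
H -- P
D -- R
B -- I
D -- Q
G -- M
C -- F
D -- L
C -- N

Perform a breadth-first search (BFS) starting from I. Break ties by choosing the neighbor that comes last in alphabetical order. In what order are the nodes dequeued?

Visit I; enqueue O, N, L, B → queue [O, N, L, B]
Visit O; enqueue P, H, C → queue [N, L, B, P, H, C]
Visit N; enqueue Q → queue [L, B, P, H, C, Q]
Visit L; enqueue D → queue [B, P, H, C, Q, D]
Visit B; enqueue M, F → queue [P, H, C, Q, D, M, F]
Visit P → queue [H, C, Q, D, M, F]
Visit H; enqueue G → queue [C, Q, D, M, F, G]
Visit C; enqueue E → queue [Q, D, M, F, G, E]
Visit Q; enqueue J → queue [D, M, F, G, E, J]
Visit D; enqueue R → queue [M, F, G, E, J, R]
Visit M; enqueue K, A → queue [F, G, E, J, R, K, A]
Visit F → queue [G, E, J, R, K, A]
Visit G → queue [E, J, R, K, A]
Visit E → queue [J, R, K, A]
Visit J → queue [R, K, A]
Visit R → queue [K, A]
Visit K → queue [A]
Visit A → queue []

I, O, N, L, B, P, H, C, Q, D, M, F, G, E, J, R, K, A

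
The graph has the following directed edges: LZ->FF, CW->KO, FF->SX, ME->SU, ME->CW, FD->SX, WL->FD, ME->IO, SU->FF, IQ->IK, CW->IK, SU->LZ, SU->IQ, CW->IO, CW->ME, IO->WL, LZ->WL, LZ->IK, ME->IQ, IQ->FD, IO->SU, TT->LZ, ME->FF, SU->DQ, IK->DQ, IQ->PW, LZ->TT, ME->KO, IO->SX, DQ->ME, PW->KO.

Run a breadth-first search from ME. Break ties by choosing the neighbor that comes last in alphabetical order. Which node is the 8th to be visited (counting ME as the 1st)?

LZ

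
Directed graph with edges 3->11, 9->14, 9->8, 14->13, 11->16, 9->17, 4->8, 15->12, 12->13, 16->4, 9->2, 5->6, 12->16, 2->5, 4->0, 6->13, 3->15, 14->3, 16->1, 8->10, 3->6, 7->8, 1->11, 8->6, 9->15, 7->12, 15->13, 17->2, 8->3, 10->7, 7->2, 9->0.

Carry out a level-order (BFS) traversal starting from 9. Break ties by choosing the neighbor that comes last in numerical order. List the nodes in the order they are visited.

Visit 9; enqueue 17, 15, 14, 8, 2, 0 → queue [17, 15, 14, 8, 2, 0]
Visit 17 → queue [15, 14, 8, 2, 0]
Visit 15; enqueue 13, 12 → queue [14, 8, 2, 0, 13, 12]
Visit 14; enqueue 3 → queue [8, 2, 0, 13, 12, 3]
Visit 8; enqueue 10, 6 → queue [2, 0, 13, 12, 3, 10, 6]
Visit 2; enqueue 5 → queue [0, 13, 12, 3, 10, 6, 5]
Visit 0 → queue [13, 12, 3, 10, 6, 5]
Visit 13 → queue [12, 3, 10, 6, 5]
Visit 12; enqueue 16 → queue [3, 10, 6, 5, 16]
Visit 3; enqueue 11 → queue [10, 6, 5, 16, 11]
Visit 10; enqueue 7 → queue [6, 5, 16, 11, 7]
Visit 6 → queue [5, 16, 11, 7]
Visit 5 → queue [16, 11, 7]
Visit 16; enqueue 4, 1 → queue [11, 7, 4, 1]
Visit 11 → queue [7, 4, 1]
Visit 7 → queue [4, 1]
Visit 4 → queue [1]
Visit 1 → queue []

9, 17, 15, 14, 8, 2, 0, 13, 12, 3, 10, 6, 5, 16, 11, 7, 4, 1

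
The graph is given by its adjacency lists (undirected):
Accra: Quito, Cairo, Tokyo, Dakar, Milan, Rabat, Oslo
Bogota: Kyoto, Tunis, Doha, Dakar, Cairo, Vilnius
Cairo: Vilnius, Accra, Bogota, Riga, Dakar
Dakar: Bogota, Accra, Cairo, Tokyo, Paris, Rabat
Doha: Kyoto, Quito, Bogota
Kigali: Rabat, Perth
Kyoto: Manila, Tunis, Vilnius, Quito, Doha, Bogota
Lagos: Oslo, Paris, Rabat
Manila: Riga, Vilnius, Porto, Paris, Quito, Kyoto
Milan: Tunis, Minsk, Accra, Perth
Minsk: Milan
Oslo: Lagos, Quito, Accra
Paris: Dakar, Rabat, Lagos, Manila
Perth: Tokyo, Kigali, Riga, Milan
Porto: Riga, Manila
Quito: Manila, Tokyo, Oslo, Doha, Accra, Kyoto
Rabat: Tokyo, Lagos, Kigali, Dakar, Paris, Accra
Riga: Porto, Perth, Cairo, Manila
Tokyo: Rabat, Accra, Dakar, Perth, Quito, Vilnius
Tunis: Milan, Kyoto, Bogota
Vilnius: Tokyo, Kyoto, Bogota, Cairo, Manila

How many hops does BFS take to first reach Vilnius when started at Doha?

2

Level 0: Doha
Level 1: Bogota, Kyoto, Quito
Level 2: Accra, Cairo, Dakar, Manila, Oslo, Tokyo, Tunis, Vilnius
Level 3: Lagos, Milan, Paris, Perth, Porto, Rabat, Riga
Level 4: Kigali, Minsk
Vilnius first appears at level 2.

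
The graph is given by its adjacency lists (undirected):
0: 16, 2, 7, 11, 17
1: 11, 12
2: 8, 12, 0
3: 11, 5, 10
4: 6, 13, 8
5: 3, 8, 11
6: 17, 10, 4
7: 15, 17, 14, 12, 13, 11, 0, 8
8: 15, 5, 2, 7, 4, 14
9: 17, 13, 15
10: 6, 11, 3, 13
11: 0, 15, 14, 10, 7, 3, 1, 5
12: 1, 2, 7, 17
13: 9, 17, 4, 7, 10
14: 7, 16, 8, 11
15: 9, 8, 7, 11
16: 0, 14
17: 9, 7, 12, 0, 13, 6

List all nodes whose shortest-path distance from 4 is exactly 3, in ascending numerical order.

0, 3, 11, 12, 16

Level 0: 4
Level 1: 6, 8, 13
Level 2: 2, 5, 7, 9, 10, 14, 15, 17
Level 3: 0, 3, 11, 12, 16
Level 4: 1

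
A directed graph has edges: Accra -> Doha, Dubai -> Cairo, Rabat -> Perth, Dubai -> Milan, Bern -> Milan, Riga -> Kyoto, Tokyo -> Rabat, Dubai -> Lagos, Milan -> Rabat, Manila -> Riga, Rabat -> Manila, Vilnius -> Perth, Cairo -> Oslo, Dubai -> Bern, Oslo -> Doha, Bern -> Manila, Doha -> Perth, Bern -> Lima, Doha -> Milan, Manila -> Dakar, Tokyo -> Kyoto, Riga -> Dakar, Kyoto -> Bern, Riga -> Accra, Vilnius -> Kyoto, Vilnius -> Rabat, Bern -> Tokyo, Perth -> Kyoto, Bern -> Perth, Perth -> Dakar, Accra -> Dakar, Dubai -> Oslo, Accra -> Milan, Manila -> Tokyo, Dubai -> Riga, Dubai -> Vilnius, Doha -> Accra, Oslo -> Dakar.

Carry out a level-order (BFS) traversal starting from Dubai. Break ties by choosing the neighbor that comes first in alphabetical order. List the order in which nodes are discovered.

Dubai, Bern, Cairo, Lagos, Milan, Oslo, Riga, Vilnius, Lima, Manila, Perth, Tokyo, Rabat, Dakar, Doha, Accra, Kyoto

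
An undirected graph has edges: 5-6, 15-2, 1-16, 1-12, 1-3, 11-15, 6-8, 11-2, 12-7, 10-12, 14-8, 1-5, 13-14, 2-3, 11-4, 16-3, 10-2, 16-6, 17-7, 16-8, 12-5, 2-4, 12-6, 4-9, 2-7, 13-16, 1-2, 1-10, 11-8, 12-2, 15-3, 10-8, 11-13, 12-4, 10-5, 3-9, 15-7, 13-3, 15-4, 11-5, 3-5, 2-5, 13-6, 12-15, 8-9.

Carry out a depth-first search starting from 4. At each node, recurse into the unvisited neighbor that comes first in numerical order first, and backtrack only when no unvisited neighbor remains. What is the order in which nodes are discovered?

Visit 4
4 → 2
2 → 1
1 → 3
3 → 5
5 → 6
6 → 8
8 → 9
8 → 10
10 → 12
12 → 7
7 → 15
15 → 11
11 → 13
13 → 14
13 → 16
7 → 17

4, 2, 1, 3, 5, 6, 8, 9, 10, 12, 7, 15, 11, 13, 14, 16, 17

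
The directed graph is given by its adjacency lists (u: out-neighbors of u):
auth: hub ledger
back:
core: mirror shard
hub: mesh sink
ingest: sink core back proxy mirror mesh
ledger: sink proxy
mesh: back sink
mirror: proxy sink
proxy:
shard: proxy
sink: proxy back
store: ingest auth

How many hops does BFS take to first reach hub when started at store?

Level 0: store
Level 1: auth, ingest
Level 2: back, core, hub, ledger, mesh, mirror, proxy, sink
Level 3: shard
hub first appears at level 2.

2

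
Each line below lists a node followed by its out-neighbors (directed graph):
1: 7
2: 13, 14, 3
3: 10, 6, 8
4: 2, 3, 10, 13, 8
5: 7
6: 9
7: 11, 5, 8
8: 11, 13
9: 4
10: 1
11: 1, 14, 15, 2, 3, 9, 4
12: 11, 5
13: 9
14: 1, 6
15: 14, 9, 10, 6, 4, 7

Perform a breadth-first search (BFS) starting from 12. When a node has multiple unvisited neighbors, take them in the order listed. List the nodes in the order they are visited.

12, 11, 5, 1, 14, 15, 2, 3, 9, 4, 7, 6, 10, 13, 8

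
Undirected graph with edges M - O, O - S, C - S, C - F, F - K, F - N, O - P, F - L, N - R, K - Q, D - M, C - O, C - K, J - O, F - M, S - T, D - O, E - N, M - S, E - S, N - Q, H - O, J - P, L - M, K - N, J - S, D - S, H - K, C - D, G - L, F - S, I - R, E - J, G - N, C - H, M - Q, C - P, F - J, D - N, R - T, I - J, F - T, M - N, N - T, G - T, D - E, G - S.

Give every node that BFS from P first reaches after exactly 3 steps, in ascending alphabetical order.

G, L, N, Q, R, T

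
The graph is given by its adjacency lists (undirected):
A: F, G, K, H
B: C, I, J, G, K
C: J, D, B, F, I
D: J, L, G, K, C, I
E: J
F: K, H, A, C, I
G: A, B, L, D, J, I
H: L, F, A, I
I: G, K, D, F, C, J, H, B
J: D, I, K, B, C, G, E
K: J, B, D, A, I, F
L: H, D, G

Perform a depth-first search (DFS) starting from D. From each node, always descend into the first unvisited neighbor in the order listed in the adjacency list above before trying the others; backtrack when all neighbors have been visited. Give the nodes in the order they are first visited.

D J I G A F K B C H L E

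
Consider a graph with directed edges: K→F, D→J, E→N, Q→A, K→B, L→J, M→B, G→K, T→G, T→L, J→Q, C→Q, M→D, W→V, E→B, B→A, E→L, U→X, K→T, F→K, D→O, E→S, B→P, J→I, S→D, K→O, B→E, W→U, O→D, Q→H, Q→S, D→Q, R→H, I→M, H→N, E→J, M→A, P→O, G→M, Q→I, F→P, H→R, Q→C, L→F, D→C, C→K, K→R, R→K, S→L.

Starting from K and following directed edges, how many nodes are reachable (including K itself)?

BFS from K visits: K, B, F, O, R, T, A, E, P, D, H, G, L, J, N, S, C, Q, M, I
Reachable nodes: 20 of 24 total.

20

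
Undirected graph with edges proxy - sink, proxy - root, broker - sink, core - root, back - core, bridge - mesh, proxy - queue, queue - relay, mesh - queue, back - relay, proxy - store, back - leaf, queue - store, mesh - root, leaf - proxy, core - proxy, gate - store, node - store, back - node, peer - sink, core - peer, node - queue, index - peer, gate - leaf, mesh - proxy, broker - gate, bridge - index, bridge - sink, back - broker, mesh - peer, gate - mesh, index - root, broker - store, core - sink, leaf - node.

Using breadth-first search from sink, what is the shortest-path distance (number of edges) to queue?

Level 0: sink
Level 1: bridge, broker, core, peer, proxy
Level 2: back, gate, index, leaf, mesh, queue, root, store
Level 3: node, relay
queue first appears at level 2.

2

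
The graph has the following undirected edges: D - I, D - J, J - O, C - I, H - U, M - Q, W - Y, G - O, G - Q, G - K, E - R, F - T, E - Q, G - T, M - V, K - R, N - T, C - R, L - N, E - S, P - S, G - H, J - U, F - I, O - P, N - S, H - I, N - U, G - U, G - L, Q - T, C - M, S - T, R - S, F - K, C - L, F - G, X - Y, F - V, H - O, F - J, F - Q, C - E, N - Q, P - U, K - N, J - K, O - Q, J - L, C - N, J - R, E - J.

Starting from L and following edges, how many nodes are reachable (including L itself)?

20

BFS from L visits: L, C, G, J, N, E, I, M, R, F, H, K, O, Q, T, U, D, S, V, P
Reachable nodes: 20 of 23 total.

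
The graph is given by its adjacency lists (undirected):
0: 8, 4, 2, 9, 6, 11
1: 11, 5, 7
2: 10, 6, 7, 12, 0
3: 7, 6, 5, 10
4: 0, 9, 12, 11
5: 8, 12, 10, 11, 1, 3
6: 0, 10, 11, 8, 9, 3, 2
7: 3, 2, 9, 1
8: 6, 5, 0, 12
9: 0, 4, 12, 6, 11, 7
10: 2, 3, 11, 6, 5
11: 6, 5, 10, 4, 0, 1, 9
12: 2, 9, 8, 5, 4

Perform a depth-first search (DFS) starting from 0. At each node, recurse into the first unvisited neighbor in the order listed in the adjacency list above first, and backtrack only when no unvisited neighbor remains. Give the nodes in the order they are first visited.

Visit 0
0 → 8
8 → 6
6 → 10
10 → 2
2 → 7
7 → 3
3 → 5
5 → 12
12 → 9
9 → 4
4 → 11
11 → 1

0 8 6 10 2 7 3 5 12 9 4 11 1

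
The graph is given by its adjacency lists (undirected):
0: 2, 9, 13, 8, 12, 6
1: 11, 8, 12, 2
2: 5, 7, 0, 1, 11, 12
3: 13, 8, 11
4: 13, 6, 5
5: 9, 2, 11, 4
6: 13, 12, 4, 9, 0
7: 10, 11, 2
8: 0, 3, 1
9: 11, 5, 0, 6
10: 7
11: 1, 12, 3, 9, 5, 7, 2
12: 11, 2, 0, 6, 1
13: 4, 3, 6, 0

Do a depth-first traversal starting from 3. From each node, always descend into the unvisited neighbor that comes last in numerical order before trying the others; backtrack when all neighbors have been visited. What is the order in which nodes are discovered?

3 -> 13 -> 6 -> 12 -> 11 -> 9 -> 5 -> 4 -> 2 -> 7 -> 10 -> 1 -> 8 -> 0

Visit 3
3 → 13
13 → 6
6 → 12
12 → 11
11 → 9
9 → 5
5 → 4
5 → 2
2 → 7
7 → 10
2 → 1
1 → 8
8 → 0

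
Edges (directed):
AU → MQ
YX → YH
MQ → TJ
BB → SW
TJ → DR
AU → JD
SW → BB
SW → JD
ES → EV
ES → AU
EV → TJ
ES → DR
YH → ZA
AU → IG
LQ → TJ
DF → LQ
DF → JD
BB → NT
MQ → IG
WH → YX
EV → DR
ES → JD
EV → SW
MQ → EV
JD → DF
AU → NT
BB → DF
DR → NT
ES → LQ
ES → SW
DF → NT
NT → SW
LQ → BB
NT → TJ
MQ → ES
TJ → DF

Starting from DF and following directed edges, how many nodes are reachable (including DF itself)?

8

BFS from DF visits: DF, NT, LQ, JD, TJ, SW, BB, DR
Reachable nodes: 8 of 17 total.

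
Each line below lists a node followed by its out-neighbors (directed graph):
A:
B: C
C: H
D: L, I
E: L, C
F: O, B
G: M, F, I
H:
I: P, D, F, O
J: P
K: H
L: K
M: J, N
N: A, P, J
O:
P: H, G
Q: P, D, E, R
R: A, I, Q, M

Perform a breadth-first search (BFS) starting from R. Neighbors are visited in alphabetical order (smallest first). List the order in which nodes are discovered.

Visit R; enqueue A, I, M, Q → queue [A, I, M, Q]
Visit A → queue [I, M, Q]
Visit I; enqueue D, F, O, P → queue [M, Q, D, F, O, P]
Visit M; enqueue J, N → queue [Q, D, F, O, P, J, N]
Visit Q; enqueue E → queue [D, F, O, P, J, N, E]
Visit D; enqueue L → queue [F, O, P, J, N, E, L]
Visit F; enqueue B → queue [O, P, J, N, E, L, B]
Visit O → queue [P, J, N, E, L, B]
Visit P; enqueue G, H → queue [J, N, E, L, B, G, H]
Visit J → queue [N, E, L, B, G, H]
Visit N → queue [E, L, B, G, H]
Visit E; enqueue C → queue [L, B, G, H, C]
Visit L; enqueue K → queue [B, G, H, C, K]
Visit B → queue [G, H, C, K]
Visit G → queue [H, C, K]
Visit H → queue [C, K]
Visit C → queue [K]
Visit K → queue []

R, A, I, M, Q, D, F, O, P, J, N, E, L, B, G, H, C, K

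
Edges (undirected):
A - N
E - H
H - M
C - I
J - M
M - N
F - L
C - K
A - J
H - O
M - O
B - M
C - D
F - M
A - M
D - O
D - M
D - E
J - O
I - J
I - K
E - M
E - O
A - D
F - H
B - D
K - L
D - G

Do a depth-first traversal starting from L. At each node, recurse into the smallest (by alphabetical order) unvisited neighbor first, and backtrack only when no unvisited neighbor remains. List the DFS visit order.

L → F → H → E → D → A → J → I → C → K → M → B → N → O → G

Visit L
L → F
F → H
H → E
E → D
D → A
A → J
J → I
I → C
C → K
J → M
M → B
M → N
M → O
D → G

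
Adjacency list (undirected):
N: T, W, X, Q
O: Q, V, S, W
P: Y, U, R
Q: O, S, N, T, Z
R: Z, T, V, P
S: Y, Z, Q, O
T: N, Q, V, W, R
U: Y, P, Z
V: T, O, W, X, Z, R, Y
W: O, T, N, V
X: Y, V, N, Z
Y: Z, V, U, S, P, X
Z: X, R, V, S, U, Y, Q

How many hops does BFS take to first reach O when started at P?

3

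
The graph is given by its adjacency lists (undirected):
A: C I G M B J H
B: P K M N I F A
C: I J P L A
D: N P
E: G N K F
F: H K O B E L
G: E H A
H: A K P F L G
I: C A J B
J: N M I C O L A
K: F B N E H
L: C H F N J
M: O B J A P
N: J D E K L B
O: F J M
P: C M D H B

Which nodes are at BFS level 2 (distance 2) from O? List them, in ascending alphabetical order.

Level 0: O
Level 1: F, J, M
Level 2: A, B, C, E, H, I, K, L, N, P
Level 3: D, G

A, B, C, E, H, I, K, L, N, P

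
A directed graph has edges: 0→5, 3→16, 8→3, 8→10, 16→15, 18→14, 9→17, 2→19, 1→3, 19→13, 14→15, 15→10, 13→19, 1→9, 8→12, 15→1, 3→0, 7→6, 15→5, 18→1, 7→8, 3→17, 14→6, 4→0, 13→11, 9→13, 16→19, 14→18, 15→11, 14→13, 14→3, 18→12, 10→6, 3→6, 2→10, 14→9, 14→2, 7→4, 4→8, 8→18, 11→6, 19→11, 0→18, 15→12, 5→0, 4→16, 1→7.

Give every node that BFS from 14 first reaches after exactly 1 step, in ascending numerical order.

Level 0: 14
Level 1: 2, 3, 6, 9, 13, 15, 18
Level 2: 0, 1, 5, 10, 11, 12, 16, 17, 19
Level 3: 7
Level 4: 4, 8

2, 3, 6, 9, 13, 15, 18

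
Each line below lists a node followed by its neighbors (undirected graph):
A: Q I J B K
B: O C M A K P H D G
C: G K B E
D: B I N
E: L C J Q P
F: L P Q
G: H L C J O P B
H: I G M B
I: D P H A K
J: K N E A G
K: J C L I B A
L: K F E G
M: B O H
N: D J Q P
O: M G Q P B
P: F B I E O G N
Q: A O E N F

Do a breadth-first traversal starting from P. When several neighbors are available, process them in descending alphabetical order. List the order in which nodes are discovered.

P → O → N → I → G → F → E → B → Q → M → J → D → K → H → A → L → C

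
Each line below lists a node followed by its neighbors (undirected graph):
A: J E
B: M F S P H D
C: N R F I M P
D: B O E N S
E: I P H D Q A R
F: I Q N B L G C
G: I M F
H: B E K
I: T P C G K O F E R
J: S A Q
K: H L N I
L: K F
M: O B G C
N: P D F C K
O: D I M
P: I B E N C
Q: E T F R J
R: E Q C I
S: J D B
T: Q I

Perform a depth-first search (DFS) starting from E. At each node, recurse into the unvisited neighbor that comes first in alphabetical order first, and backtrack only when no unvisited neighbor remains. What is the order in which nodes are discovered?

Visit E
E → A
A → J
J → Q
Q → F
F → B
B → D
D → N
N → C
C → I
I → G
G → M
M → O
I → K
K → H
K → L
I → P
I → R
I → T
D → S

E, A, J, Q, F, B, D, N, C, I, G, M, O, K, H, L, P, R, T, S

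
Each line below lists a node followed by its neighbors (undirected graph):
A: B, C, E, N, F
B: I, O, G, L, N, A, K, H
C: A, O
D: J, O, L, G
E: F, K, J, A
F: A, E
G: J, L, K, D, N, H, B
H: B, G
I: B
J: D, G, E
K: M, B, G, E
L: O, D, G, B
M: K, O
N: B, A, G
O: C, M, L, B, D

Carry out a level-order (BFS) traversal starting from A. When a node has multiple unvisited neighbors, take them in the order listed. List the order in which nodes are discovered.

A → B → C → E → N → F → I → O → G → L → K → H → J → M → D

Visit A; enqueue B, C, E, N, F → queue [B, C, E, N, F]
Visit B; enqueue I, O, G, L, K, H → queue [C, E, N, F, I, O, G, L, K, H]
Visit C → queue [E, N, F, I, O, G, L, K, H]
Visit E; enqueue J → queue [N, F, I, O, G, L, K, H, J]
Visit N → queue [F, I, O, G, L, K, H, J]
Visit F → queue [I, O, G, L, K, H, J]
Visit I → queue [O, G, L, K, H, J]
Visit O; enqueue M, D → queue [G, L, K, H, J, M, D]
Visit G → queue [L, K, H, J, M, D]
Visit L → queue [K, H, J, M, D]
Visit K → queue [H, J, M, D]
Visit H → queue [J, M, D]
Visit J → queue [M, D]
Visit M → queue [D]
Visit D → queue []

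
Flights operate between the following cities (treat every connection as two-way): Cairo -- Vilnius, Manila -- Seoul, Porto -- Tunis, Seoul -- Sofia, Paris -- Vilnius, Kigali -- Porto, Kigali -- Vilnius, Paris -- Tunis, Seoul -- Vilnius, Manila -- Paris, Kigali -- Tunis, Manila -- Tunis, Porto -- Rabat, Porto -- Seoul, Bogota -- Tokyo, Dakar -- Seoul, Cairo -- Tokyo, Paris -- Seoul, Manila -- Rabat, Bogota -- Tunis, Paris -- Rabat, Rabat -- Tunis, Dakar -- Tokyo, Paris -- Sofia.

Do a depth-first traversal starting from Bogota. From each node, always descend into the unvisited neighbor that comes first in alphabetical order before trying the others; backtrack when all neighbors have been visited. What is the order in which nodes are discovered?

Bogota -> Tokyo -> Cairo -> Vilnius -> Kigali -> Porto -> Rabat -> Manila -> Paris -> Seoul -> Dakar -> Sofia -> Tunis

Visit Bogota
Bogota → Tokyo
Tokyo → Cairo
Cairo → Vilnius
Vilnius → Kigali
Kigali → Porto
Porto → Rabat
Rabat → Manila
Manila → Paris
Paris → Seoul
Seoul → Dakar
Seoul → Sofia
Paris → Tunis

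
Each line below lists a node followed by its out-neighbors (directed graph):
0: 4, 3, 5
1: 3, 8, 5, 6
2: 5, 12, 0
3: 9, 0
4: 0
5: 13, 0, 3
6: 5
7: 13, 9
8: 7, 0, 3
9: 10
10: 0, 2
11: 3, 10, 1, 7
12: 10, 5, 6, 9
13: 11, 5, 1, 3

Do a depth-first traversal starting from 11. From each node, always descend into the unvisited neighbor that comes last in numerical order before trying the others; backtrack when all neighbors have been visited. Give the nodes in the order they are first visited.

11 → 10 → 2 → 12 → 9 → 6 → 5 → 13 → 3 → 0 → 4 → 1 → 8 → 7

Visit 11
11 → 10
10 → 2
2 → 12
12 → 9
12 → 6
6 → 5
5 → 13
13 → 3
3 → 0
0 → 4
13 → 1
1 → 8
8 → 7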